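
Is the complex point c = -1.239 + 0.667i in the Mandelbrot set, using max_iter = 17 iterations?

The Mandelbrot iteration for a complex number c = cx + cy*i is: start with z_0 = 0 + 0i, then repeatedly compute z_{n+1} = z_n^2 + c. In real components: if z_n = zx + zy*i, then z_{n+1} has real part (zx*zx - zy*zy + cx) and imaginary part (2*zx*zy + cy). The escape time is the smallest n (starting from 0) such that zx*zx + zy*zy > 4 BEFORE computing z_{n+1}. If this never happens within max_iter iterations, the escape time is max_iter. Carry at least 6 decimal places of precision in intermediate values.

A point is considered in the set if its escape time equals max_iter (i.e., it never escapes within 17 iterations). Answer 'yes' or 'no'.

z_0 = 0 + 0i, c = -1.2390 + 0.6670i
Iter 1: z = -1.2390 + 0.6670i, |z|^2 = 1.9800
Iter 2: z = -0.1488 + -0.9858i, |z|^2 = 0.9940
Iter 3: z = -2.1887 + 0.9603i, |z|^2 = 5.7127
Escaped at iteration 3

Answer: no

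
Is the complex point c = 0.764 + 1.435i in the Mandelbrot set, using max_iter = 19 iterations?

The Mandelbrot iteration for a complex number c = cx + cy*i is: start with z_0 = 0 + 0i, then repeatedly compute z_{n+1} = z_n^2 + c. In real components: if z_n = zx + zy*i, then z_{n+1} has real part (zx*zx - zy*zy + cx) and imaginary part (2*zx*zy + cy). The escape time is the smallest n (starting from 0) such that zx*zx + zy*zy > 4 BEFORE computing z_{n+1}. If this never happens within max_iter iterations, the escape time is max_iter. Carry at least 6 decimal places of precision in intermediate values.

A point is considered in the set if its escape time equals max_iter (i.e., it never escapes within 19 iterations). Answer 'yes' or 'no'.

Answer: no

Derivation:
z_0 = 0 + 0i, c = 0.7640 + 1.4350i
Iter 1: z = 0.7640 + 1.4350i, |z|^2 = 2.6429
Iter 2: z = -0.7115 + 3.6277i, |z|^2 = 13.6663
Escaped at iteration 2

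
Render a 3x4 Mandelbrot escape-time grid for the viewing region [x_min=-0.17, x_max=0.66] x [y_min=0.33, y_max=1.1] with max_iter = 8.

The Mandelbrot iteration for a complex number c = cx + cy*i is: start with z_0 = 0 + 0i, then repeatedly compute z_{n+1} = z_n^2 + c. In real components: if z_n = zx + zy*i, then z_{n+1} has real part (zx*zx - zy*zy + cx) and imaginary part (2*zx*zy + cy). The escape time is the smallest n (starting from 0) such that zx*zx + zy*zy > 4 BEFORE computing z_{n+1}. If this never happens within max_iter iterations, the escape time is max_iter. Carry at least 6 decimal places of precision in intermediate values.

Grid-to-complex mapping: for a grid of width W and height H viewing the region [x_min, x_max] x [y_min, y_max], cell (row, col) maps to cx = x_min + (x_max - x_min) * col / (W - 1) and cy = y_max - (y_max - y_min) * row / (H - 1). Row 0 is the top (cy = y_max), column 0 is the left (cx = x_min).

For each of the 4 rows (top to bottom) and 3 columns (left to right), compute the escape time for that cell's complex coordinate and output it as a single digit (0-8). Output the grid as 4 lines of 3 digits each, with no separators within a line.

(row=0, col=0): c = -0.1700 + 1.1000i → escape time 8
(row=0, col=1): c = 0.2450 + 1.1000i → escape time 3
(row=0, col=2): c = 0.6600 + 1.1000i → escape time 2
(row=1, col=0): c = -0.1700 + 0.8433i → escape time 8
(row=1, col=1): c = 0.2450 + 0.8433i → escape time 4
(row=1, col=2): c = 0.6600 + 0.8433i → escape time 3
(row=2, col=0): c = -0.1700 + 0.5867i → escape time 8
(row=2, col=1): c = 0.2450 + 0.5867i → escape time 8
(row=2, col=2): c = 0.6600 + 0.5867i → escape time 3
(row=3, col=0): c = -0.1700 + 0.3300i → escape time 8
(row=3, col=1): c = 0.2450 + 0.3300i → escape time 8
(row=3, col=2): c = 0.6600 + 0.3300i → escape time 3

Answer: 832
843
883
883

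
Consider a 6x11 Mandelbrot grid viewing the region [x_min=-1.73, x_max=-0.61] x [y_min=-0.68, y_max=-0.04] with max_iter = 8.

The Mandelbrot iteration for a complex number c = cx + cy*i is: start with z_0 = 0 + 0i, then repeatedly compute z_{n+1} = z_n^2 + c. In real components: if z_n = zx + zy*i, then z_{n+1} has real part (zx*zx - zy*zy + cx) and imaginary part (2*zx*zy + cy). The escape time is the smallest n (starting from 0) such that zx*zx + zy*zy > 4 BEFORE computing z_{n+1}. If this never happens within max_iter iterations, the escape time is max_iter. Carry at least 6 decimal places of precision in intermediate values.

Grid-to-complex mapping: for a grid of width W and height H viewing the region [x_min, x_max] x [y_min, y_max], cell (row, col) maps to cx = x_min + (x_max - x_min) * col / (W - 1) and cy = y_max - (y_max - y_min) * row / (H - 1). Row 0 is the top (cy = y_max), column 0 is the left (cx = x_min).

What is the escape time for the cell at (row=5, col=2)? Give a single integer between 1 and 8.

z_0 = 0 + 0i, c = -1.2820 + -0.3600i
Iter 1: z = -1.2820 + -0.3600i, |z|^2 = 1.7731
Iter 2: z = 0.2319 + 0.5630i, |z|^2 = 0.3708
Iter 3: z = -1.5452 + -0.0988i, |z|^2 = 2.3975
Iter 4: z = 1.0960 + -0.0546i, |z|^2 = 1.2041
Iter 5: z = -0.0839 + -0.4796i, |z|^2 = 0.2370
Iter 6: z = -1.5050 + -0.2796i, |z|^2 = 2.3431
Iter 7: z = 0.9048 + 0.4815i, |z|^2 = 1.0504

Answer: 8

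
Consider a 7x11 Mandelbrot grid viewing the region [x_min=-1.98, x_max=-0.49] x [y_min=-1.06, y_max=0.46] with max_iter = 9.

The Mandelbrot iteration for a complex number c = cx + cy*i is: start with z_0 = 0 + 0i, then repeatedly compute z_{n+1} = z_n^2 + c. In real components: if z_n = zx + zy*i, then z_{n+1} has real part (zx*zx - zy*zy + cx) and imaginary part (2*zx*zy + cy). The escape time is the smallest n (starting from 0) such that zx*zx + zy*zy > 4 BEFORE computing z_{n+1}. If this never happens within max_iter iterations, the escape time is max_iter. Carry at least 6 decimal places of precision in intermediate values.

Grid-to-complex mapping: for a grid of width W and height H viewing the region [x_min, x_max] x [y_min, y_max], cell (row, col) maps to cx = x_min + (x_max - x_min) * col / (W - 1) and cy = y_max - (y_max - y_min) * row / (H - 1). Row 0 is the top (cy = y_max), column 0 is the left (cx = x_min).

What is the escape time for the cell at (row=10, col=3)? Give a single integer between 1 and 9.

z_0 = 0 + 0i, c = -1.2350 + -1.0600i
Iter 1: z = -1.2350 + -1.0600i, |z|^2 = 2.6488
Iter 2: z = -0.8334 + 1.5582i, |z|^2 = 3.1225
Iter 3: z = -2.9685 + -3.6571i, |z|^2 = 22.1864
Escaped at iteration 3

Answer: 3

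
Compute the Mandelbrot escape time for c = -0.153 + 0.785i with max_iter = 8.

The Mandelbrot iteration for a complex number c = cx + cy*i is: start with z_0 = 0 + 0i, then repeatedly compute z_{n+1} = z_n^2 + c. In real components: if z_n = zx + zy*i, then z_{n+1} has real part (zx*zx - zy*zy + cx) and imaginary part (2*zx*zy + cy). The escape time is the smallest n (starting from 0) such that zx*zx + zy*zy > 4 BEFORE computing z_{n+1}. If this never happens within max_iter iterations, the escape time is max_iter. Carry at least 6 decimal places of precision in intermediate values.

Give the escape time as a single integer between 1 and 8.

Answer: 8

Derivation:
z_0 = 0 + 0i, c = -0.1530 + 0.7850i
Iter 1: z = -0.1530 + 0.7850i, |z|^2 = 0.6396
Iter 2: z = -0.7458 + 0.5448i, |z|^2 = 0.8530
Iter 3: z = 0.1064 + -0.0276i, |z|^2 = 0.0121
Iter 4: z = -0.1424 + 0.7791i, |z|^2 = 0.6273
Iter 5: z = -0.7397 + 0.5631i, |z|^2 = 0.8642
Iter 6: z = 0.0772 + -0.0480i, |z|^2 = 0.0083
Iter 7: z = -0.1493 + 0.7776i, |z|^2 = 0.6269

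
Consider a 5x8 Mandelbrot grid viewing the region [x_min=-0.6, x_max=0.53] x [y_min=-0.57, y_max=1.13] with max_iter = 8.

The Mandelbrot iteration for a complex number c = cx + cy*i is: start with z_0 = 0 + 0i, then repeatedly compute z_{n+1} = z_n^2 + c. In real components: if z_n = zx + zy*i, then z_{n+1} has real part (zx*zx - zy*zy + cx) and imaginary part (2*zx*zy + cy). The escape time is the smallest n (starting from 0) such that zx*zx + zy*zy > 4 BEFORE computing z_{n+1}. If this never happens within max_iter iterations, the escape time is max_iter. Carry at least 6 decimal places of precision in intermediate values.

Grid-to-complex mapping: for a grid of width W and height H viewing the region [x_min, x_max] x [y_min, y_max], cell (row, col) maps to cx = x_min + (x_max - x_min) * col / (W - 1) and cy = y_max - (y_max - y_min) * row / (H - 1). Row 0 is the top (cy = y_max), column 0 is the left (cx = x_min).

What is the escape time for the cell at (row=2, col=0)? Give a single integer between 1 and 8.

Answer: 8

Derivation:
z_0 = 0 + 0i, c = -0.6000 + 0.6443i
Iter 1: z = -0.6000 + 0.6443i, |z|^2 = 0.7751
Iter 2: z = -0.6551 + -0.1289i, |z|^2 = 0.4458
Iter 3: z = -0.1874 + 0.8131i, |z|^2 = 0.6963
Iter 4: z = -1.2260 + 0.3395i, |z|^2 = 1.6184
Iter 5: z = 0.7879 + -0.1881i, |z|^2 = 0.6562
Iter 6: z = -0.0146 + 0.3479i, |z|^2 = 0.1212
Iter 7: z = -0.7208 + 0.6341i, |z|^2 = 0.9217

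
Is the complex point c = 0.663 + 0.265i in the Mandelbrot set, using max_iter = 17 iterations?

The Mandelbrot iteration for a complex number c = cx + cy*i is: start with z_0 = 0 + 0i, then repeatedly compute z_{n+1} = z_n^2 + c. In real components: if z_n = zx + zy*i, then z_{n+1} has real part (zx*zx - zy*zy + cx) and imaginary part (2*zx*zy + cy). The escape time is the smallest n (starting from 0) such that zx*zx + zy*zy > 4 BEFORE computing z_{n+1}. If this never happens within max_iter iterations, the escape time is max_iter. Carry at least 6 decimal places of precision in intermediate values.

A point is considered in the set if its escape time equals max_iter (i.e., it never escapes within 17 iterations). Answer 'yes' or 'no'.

Answer: no

Derivation:
z_0 = 0 + 0i, c = 0.6630 + 0.2650i
Iter 1: z = 0.6630 + 0.2650i, |z|^2 = 0.5098
Iter 2: z = 1.0323 + 0.6164i, |z|^2 = 1.4457
Iter 3: z = 1.3488 + 1.5377i, |z|^2 = 4.1836
Escaped at iteration 3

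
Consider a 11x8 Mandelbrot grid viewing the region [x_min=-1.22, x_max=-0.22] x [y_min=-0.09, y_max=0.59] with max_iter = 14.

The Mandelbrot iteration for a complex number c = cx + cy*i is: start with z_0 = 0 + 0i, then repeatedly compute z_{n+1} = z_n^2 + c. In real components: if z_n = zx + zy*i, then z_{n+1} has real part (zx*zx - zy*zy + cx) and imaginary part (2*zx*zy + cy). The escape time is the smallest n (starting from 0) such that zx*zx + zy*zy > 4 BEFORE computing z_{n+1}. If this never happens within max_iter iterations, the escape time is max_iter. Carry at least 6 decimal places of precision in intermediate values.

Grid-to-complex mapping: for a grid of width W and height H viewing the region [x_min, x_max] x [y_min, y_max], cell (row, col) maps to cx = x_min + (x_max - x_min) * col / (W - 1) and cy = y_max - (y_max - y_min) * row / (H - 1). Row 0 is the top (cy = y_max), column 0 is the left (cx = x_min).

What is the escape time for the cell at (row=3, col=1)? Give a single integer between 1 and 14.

z_0 = 0 + 0i, c = -1.1200 + 0.2986i
Iter 1: z = -1.1200 + 0.2986i, |z|^2 = 1.3435
Iter 2: z = 0.0453 + -0.3702i, |z|^2 = 0.1391
Iter 3: z = -1.2550 + 0.2651i, |z|^2 = 1.6453
Iter 4: z = 0.3848 + -0.3667i, |z|^2 = 0.2826
Iter 5: z = -1.1064 + 0.0163i, |z|^2 = 1.2244
Iter 6: z = 0.1039 + 0.2625i, |z|^2 = 0.0797
Iter 7: z = -1.1781 + 0.3531i, |z|^2 = 1.5126
Iter 8: z = 0.1432 + -0.5334i, |z|^2 = 0.3051
Iter 9: z = -1.3840 + 0.1458i, |z|^2 = 1.9368
Iter 10: z = 0.7743 + -0.1049i, |z|^2 = 0.6105
Iter 11: z = -0.5315 + 0.1362i, |z|^2 = 0.3010
Iter 12: z = -0.8561 + 0.1538i, |z|^2 = 0.7565
Iter 13: z = -0.4108 + 0.0352i, |z|^2 = 0.1700

Answer: 14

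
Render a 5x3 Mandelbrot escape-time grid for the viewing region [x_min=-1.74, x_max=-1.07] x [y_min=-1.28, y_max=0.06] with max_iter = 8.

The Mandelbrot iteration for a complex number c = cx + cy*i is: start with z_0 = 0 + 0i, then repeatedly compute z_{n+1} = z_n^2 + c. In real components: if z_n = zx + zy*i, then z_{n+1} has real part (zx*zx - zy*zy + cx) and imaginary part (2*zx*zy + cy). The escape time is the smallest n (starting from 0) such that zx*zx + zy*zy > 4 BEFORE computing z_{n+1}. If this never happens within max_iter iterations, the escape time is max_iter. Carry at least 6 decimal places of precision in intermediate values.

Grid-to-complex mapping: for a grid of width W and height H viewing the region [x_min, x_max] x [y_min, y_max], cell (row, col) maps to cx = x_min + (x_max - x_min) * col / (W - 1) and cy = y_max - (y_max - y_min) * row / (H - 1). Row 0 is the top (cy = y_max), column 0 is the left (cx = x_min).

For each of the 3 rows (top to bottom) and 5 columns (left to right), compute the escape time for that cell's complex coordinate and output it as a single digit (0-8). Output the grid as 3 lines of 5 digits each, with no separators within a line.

(row=0, col=0): c = -1.7400 + 0.0600i → escape time 7
(row=0, col=1): c = -1.5725 + 0.0600i → escape time 7
(row=0, col=2): c = -1.4050 + 0.0600i → escape time 8
(row=0, col=3): c = -1.2375 + 0.0600i → escape time 8
(row=0, col=4): c = -1.0700 + 0.0600i → escape time 8
(row=1, col=0): c = -1.7400 + -0.6100i → escape time 3
(row=1, col=1): c = -1.5725 + -0.6100i → escape time 3
(row=1, col=2): c = -1.4050 + -0.6100i → escape time 3
(row=1, col=3): c = -1.2375 + -0.6100i → escape time 3
(row=1, col=4): c = -1.0700 + -0.6100i → escape time 4
(row=2, col=0): c = -1.7400 + -1.2800i → escape time 1
(row=2, col=1): c = -1.5725 + -1.2800i → escape time 1
(row=2, col=2): c = -1.4050 + -1.2800i → escape time 2
(row=2, col=3): c = -1.2375 + -1.2800i → escape time 2
(row=2, col=4): c = -1.0700 + -1.2800i → escape time 2

Answer: 77888
33334
11222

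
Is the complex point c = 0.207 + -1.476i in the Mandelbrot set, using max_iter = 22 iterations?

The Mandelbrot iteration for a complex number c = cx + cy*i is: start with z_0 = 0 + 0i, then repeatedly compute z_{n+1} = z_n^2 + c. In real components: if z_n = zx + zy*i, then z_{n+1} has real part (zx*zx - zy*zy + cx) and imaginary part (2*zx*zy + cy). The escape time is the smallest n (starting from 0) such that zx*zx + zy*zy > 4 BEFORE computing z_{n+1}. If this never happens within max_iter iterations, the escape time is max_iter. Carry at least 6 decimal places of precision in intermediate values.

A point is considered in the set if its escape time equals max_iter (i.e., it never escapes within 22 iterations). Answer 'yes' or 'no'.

z_0 = 0 + 0i, c = 0.2070 + -1.4760i
Iter 1: z = 0.2070 + -1.4760i, |z|^2 = 2.2214
Iter 2: z = -1.9287 + -2.0871i, |z|^2 = 8.0758
Escaped at iteration 2

Answer: no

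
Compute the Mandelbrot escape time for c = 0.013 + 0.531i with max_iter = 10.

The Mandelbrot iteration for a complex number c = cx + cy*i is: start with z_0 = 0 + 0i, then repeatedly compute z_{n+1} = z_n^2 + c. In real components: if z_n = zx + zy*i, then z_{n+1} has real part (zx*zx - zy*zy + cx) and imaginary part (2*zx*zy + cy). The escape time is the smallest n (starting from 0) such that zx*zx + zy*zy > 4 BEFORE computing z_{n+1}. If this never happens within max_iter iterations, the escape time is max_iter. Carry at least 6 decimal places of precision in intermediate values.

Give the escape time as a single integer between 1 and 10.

z_0 = 0 + 0i, c = 0.0130 + 0.5310i
Iter 1: z = 0.0130 + 0.5310i, |z|^2 = 0.2821
Iter 2: z = -0.2688 + 0.5448i, |z|^2 = 0.3691
Iter 3: z = -0.2116 + 0.2381i, |z|^2 = 0.1015
Iter 4: z = 0.0011 + 0.4302i, |z|^2 = 0.1851
Iter 5: z = -0.1721 + 0.5319i, |z|^2 = 0.3126
Iter 6: z = -0.2403 + 0.3479i, |z|^2 = 0.1788
Iter 7: z = -0.0503 + 0.3638i, |z|^2 = 0.1349
Iter 8: z = -0.1168 + 0.4944i, |z|^2 = 0.2581
Iter 9: z = -0.2178 + 0.4155i, |z|^2 = 0.2201

Answer: 10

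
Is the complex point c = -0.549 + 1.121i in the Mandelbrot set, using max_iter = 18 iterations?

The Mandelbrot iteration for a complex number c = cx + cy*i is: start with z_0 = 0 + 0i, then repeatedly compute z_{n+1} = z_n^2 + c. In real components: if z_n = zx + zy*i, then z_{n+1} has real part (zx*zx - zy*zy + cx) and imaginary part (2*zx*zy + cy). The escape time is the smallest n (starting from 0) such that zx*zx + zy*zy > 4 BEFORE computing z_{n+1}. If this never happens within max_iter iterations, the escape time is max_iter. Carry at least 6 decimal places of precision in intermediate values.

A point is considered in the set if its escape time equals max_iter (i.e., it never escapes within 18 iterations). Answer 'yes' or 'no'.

z_0 = 0 + 0i, c = -0.5490 + 1.1210i
Iter 1: z = -0.5490 + 1.1210i, |z|^2 = 1.5580
Iter 2: z = -1.5042 + -0.1099i, |z|^2 = 2.2748
Iter 3: z = 1.7017 + 1.4515i, |z|^2 = 5.0025
Escaped at iteration 3

Answer: no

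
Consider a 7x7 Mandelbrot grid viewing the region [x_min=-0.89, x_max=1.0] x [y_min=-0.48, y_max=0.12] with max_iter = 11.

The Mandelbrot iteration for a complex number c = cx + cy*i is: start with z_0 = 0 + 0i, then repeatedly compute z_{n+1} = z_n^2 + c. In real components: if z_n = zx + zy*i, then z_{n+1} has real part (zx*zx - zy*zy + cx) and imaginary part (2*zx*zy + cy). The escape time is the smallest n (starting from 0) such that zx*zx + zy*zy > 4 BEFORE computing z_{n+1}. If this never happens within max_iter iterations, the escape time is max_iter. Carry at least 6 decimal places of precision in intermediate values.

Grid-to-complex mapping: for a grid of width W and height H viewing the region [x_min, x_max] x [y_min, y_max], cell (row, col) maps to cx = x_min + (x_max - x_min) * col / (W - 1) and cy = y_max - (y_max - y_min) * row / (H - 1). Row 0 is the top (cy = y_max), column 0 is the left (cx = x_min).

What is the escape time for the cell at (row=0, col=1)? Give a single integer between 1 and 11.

z_0 = 0 + 0i, c = -0.5750 + 0.1200i
Iter 1: z = -0.5750 + 0.1200i, |z|^2 = 0.3450
Iter 2: z = -0.2588 + -0.0180i, |z|^2 = 0.0673
Iter 3: z = -0.5084 + 0.1293i, |z|^2 = 0.2752
Iter 4: z = -0.3333 + -0.0115i, |z|^2 = 0.1112
Iter 5: z = -0.4640 + 0.1277i, |z|^2 = 0.2316
Iter 6: z = -0.3760 + 0.0015i, |z|^2 = 0.1413
Iter 7: z = -0.4337 + 0.1189i, |z|^2 = 0.2022
Iter 8: z = -0.4011 + 0.0169i, |z|^2 = 0.1611
Iter 9: z = -0.4144 + 0.1064i, |z|^2 = 0.1831
Iter 10: z = -0.4146 + 0.0318i, |z|^2 = 0.1729

Answer: 11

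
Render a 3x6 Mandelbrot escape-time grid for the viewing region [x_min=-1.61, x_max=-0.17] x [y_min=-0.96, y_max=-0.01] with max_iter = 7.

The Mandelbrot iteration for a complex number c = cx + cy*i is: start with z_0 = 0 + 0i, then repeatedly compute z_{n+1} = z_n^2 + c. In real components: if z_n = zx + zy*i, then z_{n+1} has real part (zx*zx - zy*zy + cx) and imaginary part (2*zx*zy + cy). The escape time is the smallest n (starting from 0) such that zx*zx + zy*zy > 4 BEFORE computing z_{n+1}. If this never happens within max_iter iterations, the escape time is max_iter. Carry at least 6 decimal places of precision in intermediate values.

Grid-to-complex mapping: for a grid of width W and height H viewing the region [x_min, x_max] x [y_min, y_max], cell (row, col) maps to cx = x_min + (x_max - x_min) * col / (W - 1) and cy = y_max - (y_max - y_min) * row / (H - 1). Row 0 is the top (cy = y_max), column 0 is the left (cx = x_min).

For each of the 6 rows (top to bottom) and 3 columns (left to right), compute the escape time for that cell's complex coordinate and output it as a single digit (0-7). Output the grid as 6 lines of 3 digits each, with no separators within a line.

(row=0, col=0): c = -1.6100 + -0.0100i → escape time 7
(row=0, col=1): c = -0.8900 + -0.0100i → escape time 7
(row=0, col=2): c = -0.1700 + -0.0100i → escape time 7
(row=1, col=0): c = -1.6100 + -0.2000i → escape time 5
(row=1, col=1): c = -0.8900 + -0.2000i → escape time 7
(row=1, col=2): c = -0.1700 + -0.2000i → escape time 7
(row=2, col=0): c = -1.6100 + -0.3900i → escape time 4
(row=2, col=1): c = -0.8900 + -0.3900i → escape time 7
(row=2, col=2): c = -0.1700 + -0.3900i → escape time 7
(row=3, col=0): c = -1.6100 + -0.5800i → escape time 3
(row=3, col=1): c = -0.8900 + -0.5800i → escape time 5
(row=3, col=2): c = -0.1700 + -0.5800i → escape time 7
(row=4, col=0): c = -1.6100 + -0.7700i → escape time 3
(row=4, col=1): c = -0.8900 + -0.7700i → escape time 4
(row=4, col=2): c = -0.1700 + -0.7700i → escape time 7
(row=5, col=0): c = -1.6100 + -0.9600i → escape time 2
(row=5, col=1): c = -0.8900 + -0.9600i → escape time 3
(row=5, col=2): c = -0.1700 + -0.9600i → escape time 7

Answer: 777
577
477
357
347
237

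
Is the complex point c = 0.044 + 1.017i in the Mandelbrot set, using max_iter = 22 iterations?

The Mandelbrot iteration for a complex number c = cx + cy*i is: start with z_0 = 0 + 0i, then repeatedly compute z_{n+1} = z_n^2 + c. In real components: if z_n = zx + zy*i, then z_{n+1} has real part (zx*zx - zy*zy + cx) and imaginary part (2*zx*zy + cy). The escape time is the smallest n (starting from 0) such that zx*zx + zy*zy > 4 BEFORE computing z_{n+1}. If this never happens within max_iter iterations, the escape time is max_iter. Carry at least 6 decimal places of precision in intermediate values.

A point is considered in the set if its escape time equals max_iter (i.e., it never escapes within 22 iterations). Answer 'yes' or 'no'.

z_0 = 0 + 0i, c = 0.0440 + 1.0170i
Iter 1: z = 0.0440 + 1.0170i, |z|^2 = 1.0362
Iter 2: z = -0.9884 + 1.1065i, |z|^2 = 2.2012
Iter 3: z = -0.2035 + -1.1702i, |z|^2 = 1.4108
Iter 4: z = -1.2840 + 1.4933i, |z|^2 = 3.8785
Iter 5: z = -0.5372 + -2.8177i, |z|^2 = 8.2279
Escaped at iteration 5

Answer: no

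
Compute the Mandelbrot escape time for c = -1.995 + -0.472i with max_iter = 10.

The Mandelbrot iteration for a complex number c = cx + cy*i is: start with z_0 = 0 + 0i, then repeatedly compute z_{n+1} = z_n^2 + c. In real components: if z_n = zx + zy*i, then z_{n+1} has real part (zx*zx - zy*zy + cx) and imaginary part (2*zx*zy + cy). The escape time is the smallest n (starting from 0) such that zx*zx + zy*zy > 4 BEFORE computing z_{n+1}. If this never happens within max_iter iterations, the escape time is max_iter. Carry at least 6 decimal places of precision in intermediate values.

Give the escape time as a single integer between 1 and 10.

z_0 = 0 + 0i, c = -1.9950 + -0.4720i
Iter 1: z = -1.9950 + -0.4720i, |z|^2 = 4.2028
Escaped at iteration 1

Answer: 1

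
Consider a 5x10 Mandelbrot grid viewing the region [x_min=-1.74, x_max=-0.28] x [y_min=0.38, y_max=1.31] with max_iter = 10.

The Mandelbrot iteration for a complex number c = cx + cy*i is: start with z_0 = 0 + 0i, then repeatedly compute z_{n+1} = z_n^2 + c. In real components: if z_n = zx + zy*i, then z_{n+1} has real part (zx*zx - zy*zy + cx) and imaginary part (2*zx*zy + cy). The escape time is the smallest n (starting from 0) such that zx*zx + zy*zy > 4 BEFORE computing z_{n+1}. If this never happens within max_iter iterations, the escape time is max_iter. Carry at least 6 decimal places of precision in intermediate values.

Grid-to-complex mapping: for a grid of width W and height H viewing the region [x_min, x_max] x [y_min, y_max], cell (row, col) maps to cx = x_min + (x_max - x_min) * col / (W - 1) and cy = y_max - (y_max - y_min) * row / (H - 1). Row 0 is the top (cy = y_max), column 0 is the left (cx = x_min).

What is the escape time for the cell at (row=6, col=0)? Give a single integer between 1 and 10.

z_0 = 0 + 0i, c = -1.7400 + 0.6900i
Iter 1: z = -1.7400 + 0.6900i, |z|^2 = 3.5037
Iter 2: z = 0.8115 + -1.7112i, |z|^2 = 3.5867
Iter 3: z = -4.0097 + -2.0873i, |z|^2 = 20.4342
Escaped at iteration 3

Answer: 3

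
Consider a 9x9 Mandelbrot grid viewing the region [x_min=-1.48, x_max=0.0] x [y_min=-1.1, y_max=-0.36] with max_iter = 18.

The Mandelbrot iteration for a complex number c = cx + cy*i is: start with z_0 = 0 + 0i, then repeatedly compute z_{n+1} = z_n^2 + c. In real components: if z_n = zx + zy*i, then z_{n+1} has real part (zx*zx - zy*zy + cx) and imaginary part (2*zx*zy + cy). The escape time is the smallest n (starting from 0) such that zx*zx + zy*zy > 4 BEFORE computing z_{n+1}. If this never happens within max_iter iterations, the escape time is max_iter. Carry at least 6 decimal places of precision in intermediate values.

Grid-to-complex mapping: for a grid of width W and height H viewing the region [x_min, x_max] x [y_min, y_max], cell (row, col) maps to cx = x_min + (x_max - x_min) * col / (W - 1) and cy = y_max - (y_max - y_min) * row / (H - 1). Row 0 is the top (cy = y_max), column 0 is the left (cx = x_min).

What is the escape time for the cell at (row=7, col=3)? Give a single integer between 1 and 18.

z_0 = 0 + 0i, c = -0.9250 + -1.0075i
Iter 1: z = -0.9250 + -1.0075i, |z|^2 = 1.8707
Iter 2: z = -1.0844 + 0.8564i, |z|^2 = 1.9094
Iter 3: z = -0.4824 + -2.8649i, |z|^2 = 8.4401
Escaped at iteration 3

Answer: 3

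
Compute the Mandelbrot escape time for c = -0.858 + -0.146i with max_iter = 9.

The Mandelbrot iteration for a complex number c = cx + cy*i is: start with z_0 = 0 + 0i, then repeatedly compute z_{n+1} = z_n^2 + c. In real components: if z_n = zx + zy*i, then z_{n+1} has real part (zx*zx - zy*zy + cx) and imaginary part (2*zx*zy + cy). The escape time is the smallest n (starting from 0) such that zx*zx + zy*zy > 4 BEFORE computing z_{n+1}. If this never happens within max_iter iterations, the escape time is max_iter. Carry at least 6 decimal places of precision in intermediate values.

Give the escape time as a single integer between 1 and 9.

Answer: 9

Derivation:
z_0 = 0 + 0i, c = -0.8580 + -0.1460i
Iter 1: z = -0.8580 + -0.1460i, |z|^2 = 0.7575
Iter 2: z = -0.1432 + 0.1045i, |z|^2 = 0.0314
Iter 3: z = -0.8484 + -0.1759i, |z|^2 = 0.7508
Iter 4: z = -0.1691 + 0.1525i, |z|^2 = 0.0519
Iter 5: z = -0.8527 + -0.1976i, |z|^2 = 0.7661
Iter 6: z = -0.1700 + 0.1910i, |z|^2 = 0.0654
Iter 7: z = -0.8656 + -0.2109i, |z|^2 = 0.7937
Iter 8: z = -0.1533 + 0.2191i, |z|^2 = 0.0715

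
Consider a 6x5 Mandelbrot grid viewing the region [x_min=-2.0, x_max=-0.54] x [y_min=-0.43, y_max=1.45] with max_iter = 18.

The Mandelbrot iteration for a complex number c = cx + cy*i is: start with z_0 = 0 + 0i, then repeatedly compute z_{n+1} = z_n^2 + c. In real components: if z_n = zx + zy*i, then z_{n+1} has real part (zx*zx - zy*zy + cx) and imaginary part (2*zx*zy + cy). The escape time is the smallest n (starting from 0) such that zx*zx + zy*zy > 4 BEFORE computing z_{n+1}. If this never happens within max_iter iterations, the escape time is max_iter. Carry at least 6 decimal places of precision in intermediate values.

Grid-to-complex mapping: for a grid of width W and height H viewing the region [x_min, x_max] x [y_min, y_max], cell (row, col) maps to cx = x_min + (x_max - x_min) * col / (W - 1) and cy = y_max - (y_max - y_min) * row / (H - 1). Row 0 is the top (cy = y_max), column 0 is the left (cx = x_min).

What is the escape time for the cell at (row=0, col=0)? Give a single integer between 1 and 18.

Answer: 1

Derivation:
z_0 = 0 + 0i, c = -2.0000 + 1.4500i
Iter 1: z = -2.0000 + 1.4500i, |z|^2 = 6.1025
Escaped at iteration 1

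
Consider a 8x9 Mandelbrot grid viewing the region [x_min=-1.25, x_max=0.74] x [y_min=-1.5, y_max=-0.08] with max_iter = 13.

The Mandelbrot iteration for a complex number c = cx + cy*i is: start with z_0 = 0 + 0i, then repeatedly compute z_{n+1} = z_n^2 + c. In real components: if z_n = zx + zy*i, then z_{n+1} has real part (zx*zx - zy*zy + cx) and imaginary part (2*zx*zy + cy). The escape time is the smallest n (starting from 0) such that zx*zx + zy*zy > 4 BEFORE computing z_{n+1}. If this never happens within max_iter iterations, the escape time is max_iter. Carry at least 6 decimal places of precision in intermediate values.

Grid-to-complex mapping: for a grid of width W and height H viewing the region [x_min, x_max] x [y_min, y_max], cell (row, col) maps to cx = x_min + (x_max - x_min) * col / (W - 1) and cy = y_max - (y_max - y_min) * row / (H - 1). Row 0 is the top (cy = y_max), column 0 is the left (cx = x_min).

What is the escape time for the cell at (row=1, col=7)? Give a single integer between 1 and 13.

Answer: 3

Derivation:
z_0 = 0 + 0i, c = 0.7400 + -0.2575i
Iter 1: z = 0.7400 + -0.2575i, |z|^2 = 0.6139
Iter 2: z = 1.2213 + -0.6386i, |z|^2 = 1.8994
Iter 3: z = 1.8237 + -1.8173i, |z|^2 = 6.6288
Escaped at iteration 3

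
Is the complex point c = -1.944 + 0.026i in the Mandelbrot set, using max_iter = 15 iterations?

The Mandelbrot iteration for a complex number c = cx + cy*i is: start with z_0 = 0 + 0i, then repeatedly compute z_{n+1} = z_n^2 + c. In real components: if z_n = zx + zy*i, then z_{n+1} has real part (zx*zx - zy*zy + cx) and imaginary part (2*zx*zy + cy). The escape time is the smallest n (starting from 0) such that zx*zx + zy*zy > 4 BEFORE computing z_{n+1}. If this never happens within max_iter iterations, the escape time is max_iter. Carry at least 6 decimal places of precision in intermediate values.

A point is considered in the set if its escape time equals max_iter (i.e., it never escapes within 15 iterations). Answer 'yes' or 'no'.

z_0 = 0 + 0i, c = -1.9440 + 0.0260i
Iter 1: z = -1.9440 + 0.0260i, |z|^2 = 3.7798
Iter 2: z = 1.8345 + -0.0751i, |z|^2 = 3.3709
Iter 3: z = 1.4156 + -0.2495i, |z|^2 = 2.0662
Iter 4: z = -0.0023 + -0.6804i, |z|^2 = 0.4629
Iter 5: z = -2.4069 + 0.0291i, |z|^2 = 5.7940
Escaped at iteration 5

Answer: no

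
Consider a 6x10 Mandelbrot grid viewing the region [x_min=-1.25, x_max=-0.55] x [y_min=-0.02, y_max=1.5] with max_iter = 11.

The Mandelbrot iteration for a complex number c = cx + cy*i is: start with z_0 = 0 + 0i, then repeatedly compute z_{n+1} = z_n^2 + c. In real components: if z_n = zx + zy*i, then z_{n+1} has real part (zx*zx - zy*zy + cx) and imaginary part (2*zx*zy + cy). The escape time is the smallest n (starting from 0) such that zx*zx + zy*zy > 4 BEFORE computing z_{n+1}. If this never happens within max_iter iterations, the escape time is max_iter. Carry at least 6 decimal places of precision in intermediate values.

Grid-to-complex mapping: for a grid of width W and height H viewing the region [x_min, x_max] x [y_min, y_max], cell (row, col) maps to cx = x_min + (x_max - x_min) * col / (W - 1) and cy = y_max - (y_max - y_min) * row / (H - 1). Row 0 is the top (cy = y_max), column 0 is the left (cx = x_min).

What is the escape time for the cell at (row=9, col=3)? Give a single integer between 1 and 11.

Answer: 11

Derivation:
z_0 = 0 + 0i, c = -0.8300 + -0.0200i
Iter 1: z = -0.8300 + -0.0200i, |z|^2 = 0.6893
Iter 2: z = -0.1415 + 0.0132i, |z|^2 = 0.0202
Iter 3: z = -0.8102 + -0.0237i, |z|^2 = 0.6569
Iter 4: z = -0.1742 + 0.0185i, |z|^2 = 0.0307
Iter 5: z = -0.8000 + -0.0264i, |z|^2 = 0.6407
Iter 6: z = -0.1907 + 0.0223i, |z|^2 = 0.0369
Iter 7: z = -0.7941 + -0.0285i, |z|^2 = 0.6314
Iter 8: z = -0.2002 + 0.0253i, |z|^2 = 0.0407
Iter 9: z = -0.7906 + -0.0301i, |z|^2 = 0.6259
Iter 10: z = -0.2059 + 0.0276i, |z|^2 = 0.0432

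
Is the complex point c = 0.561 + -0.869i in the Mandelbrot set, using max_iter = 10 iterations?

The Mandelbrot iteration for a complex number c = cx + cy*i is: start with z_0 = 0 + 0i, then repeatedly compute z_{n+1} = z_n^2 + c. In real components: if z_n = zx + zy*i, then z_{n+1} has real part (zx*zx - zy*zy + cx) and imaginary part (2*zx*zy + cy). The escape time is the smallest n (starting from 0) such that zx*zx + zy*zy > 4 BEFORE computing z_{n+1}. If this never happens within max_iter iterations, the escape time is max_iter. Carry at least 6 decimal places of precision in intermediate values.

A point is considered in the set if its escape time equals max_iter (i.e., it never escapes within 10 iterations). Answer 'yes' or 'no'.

Answer: no

Derivation:
z_0 = 0 + 0i, c = 0.5610 + -0.8690i
Iter 1: z = 0.5610 + -0.8690i, |z|^2 = 1.0699
Iter 2: z = 0.1206 + -1.8440i, |z|^2 = 3.4149
Iter 3: z = -2.8249 + -1.3136i, |z|^2 = 9.7055
Escaped at iteration 3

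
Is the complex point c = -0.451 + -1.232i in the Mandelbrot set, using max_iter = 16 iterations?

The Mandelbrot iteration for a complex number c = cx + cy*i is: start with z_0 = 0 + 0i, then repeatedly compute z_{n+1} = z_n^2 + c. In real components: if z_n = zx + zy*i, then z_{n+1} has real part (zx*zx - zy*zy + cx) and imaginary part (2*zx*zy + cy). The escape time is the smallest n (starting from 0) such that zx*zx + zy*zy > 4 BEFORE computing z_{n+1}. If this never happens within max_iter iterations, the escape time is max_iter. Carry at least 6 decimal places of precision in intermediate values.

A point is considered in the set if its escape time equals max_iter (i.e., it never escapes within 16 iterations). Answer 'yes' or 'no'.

Answer: no

Derivation:
z_0 = 0 + 0i, c = -0.4510 + -1.2320i
Iter 1: z = -0.4510 + -1.2320i, |z|^2 = 1.7212
Iter 2: z = -1.7654 + -0.1207i, |z|^2 = 3.1313
Iter 3: z = 2.6511 + -0.8057i, |z|^2 = 7.6777
Escaped at iteration 3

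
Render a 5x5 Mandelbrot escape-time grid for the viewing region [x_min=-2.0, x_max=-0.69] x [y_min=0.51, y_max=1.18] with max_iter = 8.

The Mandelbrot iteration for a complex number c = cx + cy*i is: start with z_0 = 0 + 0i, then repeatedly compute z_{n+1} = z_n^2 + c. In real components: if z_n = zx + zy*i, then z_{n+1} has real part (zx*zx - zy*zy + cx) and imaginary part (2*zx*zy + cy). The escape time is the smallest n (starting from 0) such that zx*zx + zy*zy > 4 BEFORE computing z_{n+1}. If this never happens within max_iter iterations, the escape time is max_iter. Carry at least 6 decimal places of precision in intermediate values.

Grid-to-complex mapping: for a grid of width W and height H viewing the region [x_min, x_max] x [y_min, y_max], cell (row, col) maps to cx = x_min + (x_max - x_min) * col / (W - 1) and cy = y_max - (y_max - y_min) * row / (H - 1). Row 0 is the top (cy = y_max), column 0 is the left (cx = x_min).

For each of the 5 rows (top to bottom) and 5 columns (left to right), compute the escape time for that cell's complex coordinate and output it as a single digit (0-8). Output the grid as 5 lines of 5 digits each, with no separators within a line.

Answer: 11233
12333
12334
13345
13358

Derivation:
(row=0, col=0): c = -2.0000 + 1.1800i → escape time 1
(row=0, col=1): c = -1.6725 + 1.1800i → escape time 1
(row=0, col=2): c = -1.3450 + 1.1800i → escape time 2
(row=0, col=3): c = -1.0175 + 1.1800i → escape time 3
(row=0, col=4): c = -0.6900 + 1.1800i → escape time 3
(row=1, col=0): c = -2.0000 + 1.0125i → escape time 1
(row=1, col=1): c = -1.6725 + 1.0125i → escape time 2
(row=1, col=2): c = -1.3450 + 1.0125i → escape time 3
(row=1, col=3): c = -1.0175 + 1.0125i → escape time 3
(row=1, col=4): c = -0.6900 + 1.0125i → escape time 3
(row=2, col=0): c = -2.0000 + 0.8450i → escape time 1
(row=2, col=1): c = -1.6725 + 0.8450i → escape time 2
(row=2, col=2): c = -1.3450 + 0.8450i → escape time 3
(row=2, col=3): c = -1.0175 + 0.8450i → escape time 3
(row=2, col=4): c = -0.6900 + 0.8450i → escape time 4
(row=3, col=0): c = -2.0000 + 0.6775i → escape time 1
(row=3, col=1): c = -1.6725 + 0.6775i → escape time 3
(row=3, col=2): c = -1.3450 + 0.6775i → escape time 3
(row=3, col=3): c = -1.0175 + 0.6775i → escape time 4
(row=3, col=4): c = -0.6900 + 0.6775i → escape time 5
(row=4, col=0): c = -2.0000 + 0.5100i → escape time 1
(row=4, col=1): c = -1.6725 + 0.5100i → escape time 3
(row=4, col=2): c = -1.3450 + 0.5100i → escape time 3
(row=4, col=3): c = -1.0175 + 0.5100i → escape time 5
(row=4, col=4): c = -0.6900 + 0.5100i → escape time 8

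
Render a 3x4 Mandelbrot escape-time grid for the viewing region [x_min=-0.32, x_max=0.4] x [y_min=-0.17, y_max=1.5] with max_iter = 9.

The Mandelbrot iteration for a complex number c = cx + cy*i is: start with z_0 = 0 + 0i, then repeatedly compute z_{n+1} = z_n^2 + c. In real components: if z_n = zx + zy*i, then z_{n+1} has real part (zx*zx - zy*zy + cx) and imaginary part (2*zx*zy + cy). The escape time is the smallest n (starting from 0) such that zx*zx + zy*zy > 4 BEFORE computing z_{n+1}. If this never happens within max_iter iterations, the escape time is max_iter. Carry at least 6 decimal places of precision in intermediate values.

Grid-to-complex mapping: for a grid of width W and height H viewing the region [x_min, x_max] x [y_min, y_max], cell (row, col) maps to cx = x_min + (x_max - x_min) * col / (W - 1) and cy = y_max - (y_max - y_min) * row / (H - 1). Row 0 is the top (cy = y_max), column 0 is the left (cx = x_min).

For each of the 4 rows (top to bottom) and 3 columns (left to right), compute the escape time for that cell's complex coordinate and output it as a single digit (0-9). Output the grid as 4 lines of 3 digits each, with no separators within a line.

Answer: 222
563
999
999

Derivation:
(row=0, col=0): c = -0.3200 + 1.5000i → escape time 2
(row=0, col=1): c = 0.0400 + 1.5000i → escape time 2
(row=0, col=2): c = 0.4000 + 1.5000i → escape time 2
(row=1, col=0): c = -0.3200 + 0.9433i → escape time 5
(row=1, col=1): c = 0.0400 + 0.9433i → escape time 6
(row=1, col=2): c = 0.4000 + 0.9433i → escape time 3
(row=2, col=0): c = -0.3200 + 0.3867i → escape time 9
(row=2, col=1): c = 0.0400 + 0.3867i → escape time 9
(row=2, col=2): c = 0.4000 + 0.3867i → escape time 9
(row=3, col=0): c = -0.3200 + -0.1700i → escape time 9
(row=3, col=1): c = 0.0400 + -0.1700i → escape time 9
(row=3, col=2): c = 0.4000 + -0.1700i → escape time 9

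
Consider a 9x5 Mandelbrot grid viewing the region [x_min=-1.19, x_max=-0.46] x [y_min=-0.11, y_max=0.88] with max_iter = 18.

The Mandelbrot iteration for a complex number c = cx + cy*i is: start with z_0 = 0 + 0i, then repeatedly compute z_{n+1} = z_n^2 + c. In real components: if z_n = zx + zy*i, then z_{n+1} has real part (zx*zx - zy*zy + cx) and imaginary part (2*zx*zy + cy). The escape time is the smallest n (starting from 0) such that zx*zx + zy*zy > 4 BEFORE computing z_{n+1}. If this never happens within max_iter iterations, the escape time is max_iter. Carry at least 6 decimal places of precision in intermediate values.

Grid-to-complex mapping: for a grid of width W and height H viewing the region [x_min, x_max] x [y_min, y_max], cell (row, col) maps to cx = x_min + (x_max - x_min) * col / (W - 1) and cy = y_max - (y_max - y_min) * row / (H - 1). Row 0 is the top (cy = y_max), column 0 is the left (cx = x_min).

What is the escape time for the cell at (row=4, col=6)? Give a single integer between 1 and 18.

Answer: 18

Derivation:
z_0 = 0 + 0i, c = -0.6425 + -0.1100i
Iter 1: z = -0.6425 + -0.1100i, |z|^2 = 0.4249
Iter 2: z = -0.2418 + 0.0313i, |z|^2 = 0.0594
Iter 3: z = -0.5850 + -0.1252i, |z|^2 = 0.3579
Iter 4: z = -0.3159 + 0.0364i, |z|^2 = 0.1011
Iter 5: z = -0.5440 + -0.1330i, |z|^2 = 0.3137
Iter 6: z = -0.3642 + 0.0347i, |z|^2 = 0.1339
Iter 7: z = -0.5110 + -0.1353i, |z|^2 = 0.2795
Iter 8: z = -0.3996 + 0.0283i, |z|^2 = 0.1605
Iter 9: z = -0.4836 + -0.1326i, |z|^2 = 0.2514
Iter 10: z = -0.4262 + 0.0183i, |z|^2 = 0.1820
Iter 11: z = -0.4612 + -0.1256i, |z|^2 = 0.2284
Iter 12: z = -0.4456 + 0.0058i, |z|^2 = 0.1986
Iter 13: z = -0.4440 + -0.1152i, |z|^2 = 0.2104
Iter 14: z = -0.4587 + -0.0077i, |z|^2 = 0.2104
Iter 15: z = -0.4322 + -0.1029i, |z|^2 = 0.1974
Iter 16: z = -0.4663 + -0.0210i, |z|^2 = 0.2179
Iter 17: z = -0.4255 + -0.0904i, |z|^2 = 0.1892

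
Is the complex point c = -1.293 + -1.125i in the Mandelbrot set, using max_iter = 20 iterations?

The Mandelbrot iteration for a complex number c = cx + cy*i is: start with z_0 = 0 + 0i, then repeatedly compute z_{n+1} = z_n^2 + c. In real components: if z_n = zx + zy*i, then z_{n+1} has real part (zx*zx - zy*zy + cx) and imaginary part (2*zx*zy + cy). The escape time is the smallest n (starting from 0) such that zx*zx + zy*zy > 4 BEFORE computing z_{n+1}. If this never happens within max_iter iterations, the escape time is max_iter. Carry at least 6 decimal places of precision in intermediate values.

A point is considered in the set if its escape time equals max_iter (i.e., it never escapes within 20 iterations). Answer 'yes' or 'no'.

Answer: no

Derivation:
z_0 = 0 + 0i, c = -1.2930 + -1.1250i
Iter 1: z = -1.2930 + -1.1250i, |z|^2 = 2.9375
Iter 2: z = -0.8868 + 1.7842i, |z|^2 = 3.9699
Iter 3: z = -3.6902 + -4.2895i, |z|^2 = 32.0169
Escaped at iteration 3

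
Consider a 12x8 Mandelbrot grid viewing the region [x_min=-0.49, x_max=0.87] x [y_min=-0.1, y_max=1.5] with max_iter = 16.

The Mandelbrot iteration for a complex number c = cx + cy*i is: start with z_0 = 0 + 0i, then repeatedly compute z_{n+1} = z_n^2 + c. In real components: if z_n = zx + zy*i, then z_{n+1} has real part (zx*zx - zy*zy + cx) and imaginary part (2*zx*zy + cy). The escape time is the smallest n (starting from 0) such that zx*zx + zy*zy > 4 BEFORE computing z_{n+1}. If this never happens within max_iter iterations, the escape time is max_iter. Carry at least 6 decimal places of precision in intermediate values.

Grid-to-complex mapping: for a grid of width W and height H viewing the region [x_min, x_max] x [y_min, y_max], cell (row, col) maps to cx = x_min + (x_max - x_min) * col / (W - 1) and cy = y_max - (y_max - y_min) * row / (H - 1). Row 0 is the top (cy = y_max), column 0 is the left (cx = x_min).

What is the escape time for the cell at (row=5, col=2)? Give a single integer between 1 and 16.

z_0 = 0 + 0i, c = -0.2427 + 0.3571i
Iter 1: z = -0.2427 + 0.3571i, |z|^2 = 0.1865
Iter 2: z = -0.3114 + 0.1838i, |z|^2 = 0.1307
Iter 3: z = -0.1796 + 0.2427i, |z|^2 = 0.0911
Iter 4: z = -0.2694 + 0.2700i, |z|^2 = 0.1455
Iter 5: z = -0.2430 + 0.2117i, |z|^2 = 0.1039
Iter 6: z = -0.2285 + 0.2542i, |z|^2 = 0.1168
Iter 7: z = -0.2552 + 0.2410i, |z|^2 = 0.1232
Iter 8: z = -0.2357 + 0.2342i, |z|^2 = 0.1104
Iter 9: z = -0.2420 + 0.2468i, |z|^2 = 0.1195
Iter 10: z = -0.2451 + 0.2377i, |z|^2 = 0.1166
Iter 11: z = -0.2392 + 0.2406i, |z|^2 = 0.1151
Iter 12: z = -0.2434 + 0.2420i, |z|^2 = 0.1178
Iter 13: z = -0.2420 + 0.2393i, |z|^2 = 0.1159
Iter 14: z = -0.2414 + 0.2413i, |z|^2 = 0.1165
Iter 15: z = -0.2427 + 0.2406i, |z|^2 = 0.1168

Answer: 16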